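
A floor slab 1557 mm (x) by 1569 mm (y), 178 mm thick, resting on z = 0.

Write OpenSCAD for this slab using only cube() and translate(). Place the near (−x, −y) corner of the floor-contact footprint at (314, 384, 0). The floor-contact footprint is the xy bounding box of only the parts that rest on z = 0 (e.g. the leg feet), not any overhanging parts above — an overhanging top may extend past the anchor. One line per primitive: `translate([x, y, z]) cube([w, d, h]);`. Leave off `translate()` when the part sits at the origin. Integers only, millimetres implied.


translate([314, 384, 0]) cube([1557, 1569, 178]);


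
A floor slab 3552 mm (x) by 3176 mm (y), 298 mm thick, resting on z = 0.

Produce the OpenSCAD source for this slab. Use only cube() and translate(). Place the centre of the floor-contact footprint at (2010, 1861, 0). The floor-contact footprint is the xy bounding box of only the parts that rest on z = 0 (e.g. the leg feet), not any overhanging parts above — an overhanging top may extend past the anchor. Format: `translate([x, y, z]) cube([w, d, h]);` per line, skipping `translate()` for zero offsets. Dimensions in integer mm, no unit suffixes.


translate([234, 273, 0]) cube([3552, 3176, 298]);


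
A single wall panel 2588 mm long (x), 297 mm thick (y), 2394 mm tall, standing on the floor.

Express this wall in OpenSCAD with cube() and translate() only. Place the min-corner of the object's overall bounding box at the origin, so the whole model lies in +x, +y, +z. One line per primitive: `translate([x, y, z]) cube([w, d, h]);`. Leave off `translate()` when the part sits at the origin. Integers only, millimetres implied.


cube([2588, 297, 2394]);


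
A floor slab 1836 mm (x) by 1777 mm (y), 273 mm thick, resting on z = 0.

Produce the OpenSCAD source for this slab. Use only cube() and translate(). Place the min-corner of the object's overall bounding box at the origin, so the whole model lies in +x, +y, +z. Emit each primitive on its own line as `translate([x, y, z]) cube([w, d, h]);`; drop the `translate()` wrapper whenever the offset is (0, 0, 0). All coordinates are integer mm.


cube([1836, 1777, 273]);


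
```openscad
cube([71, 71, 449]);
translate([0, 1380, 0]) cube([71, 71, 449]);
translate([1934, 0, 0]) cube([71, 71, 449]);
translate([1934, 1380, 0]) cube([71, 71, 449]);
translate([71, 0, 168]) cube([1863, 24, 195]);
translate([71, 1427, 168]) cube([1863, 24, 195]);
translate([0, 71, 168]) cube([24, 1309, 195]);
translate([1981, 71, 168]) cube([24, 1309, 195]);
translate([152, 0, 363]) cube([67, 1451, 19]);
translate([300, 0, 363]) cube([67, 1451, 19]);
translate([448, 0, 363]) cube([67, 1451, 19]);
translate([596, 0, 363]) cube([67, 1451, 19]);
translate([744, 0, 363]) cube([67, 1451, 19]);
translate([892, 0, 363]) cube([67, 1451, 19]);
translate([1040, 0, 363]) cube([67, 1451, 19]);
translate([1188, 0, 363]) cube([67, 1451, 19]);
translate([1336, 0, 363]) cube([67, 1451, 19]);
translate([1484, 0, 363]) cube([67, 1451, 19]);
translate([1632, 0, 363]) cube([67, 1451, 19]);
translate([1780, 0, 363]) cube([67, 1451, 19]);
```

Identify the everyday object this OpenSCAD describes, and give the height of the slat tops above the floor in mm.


A bed frame. The slat-top height is 382 mm.

Four posts, four rails, and a row of slats — a bed frame. Slats sit on the rails at z = 168 + 195 = 363; with slat thickness 19, the top is 382 mm.


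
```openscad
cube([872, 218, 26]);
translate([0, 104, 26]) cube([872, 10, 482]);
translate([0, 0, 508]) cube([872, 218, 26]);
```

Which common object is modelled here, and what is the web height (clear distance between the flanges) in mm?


An I-beam. The web height is 482 mm.

Two wide flanges with a thin centred web — an I-beam. Overall 534 mm minus two 26 mm flanges gives a web of 534 − 2·26 = 482 mm.


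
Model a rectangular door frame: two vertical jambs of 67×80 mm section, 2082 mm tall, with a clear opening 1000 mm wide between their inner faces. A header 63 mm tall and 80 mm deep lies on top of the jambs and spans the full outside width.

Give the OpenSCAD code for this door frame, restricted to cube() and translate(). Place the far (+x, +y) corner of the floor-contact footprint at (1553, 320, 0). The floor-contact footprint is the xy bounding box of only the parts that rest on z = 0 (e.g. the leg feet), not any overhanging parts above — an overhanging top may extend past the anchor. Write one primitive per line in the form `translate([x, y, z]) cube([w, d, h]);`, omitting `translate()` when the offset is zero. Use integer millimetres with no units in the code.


translate([419, 240, 0]) cube([67, 80, 2082]);
translate([1486, 240, 0]) cube([67, 80, 2082]);
translate([419, 240, 2082]) cube([1134, 80, 63]);


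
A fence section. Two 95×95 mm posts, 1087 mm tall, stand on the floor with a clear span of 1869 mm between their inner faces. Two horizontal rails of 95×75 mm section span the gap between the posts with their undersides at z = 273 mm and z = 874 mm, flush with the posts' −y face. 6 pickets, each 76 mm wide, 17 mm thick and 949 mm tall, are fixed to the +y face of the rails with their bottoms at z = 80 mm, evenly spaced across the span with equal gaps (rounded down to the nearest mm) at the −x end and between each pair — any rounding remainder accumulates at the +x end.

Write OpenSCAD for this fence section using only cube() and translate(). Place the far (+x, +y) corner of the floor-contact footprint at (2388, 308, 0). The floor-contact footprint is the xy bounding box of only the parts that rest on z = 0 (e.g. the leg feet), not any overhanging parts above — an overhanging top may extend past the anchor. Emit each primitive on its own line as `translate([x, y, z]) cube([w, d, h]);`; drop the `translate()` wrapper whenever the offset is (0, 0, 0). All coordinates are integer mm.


translate([329, 213, 0]) cube([95, 95, 1087]);
translate([2293, 213, 0]) cube([95, 95, 1087]);
translate([424, 213, 273]) cube([1869, 95, 75]);
translate([424, 213, 874]) cube([1869, 95, 75]);
translate([625, 308, 80]) cube([76, 17, 949]);
translate([902, 308, 80]) cube([76, 17, 949]);
translate([1179, 308, 80]) cube([76, 17, 949]);
translate([1456, 308, 80]) cube([76, 17, 949]);
translate([1733, 308, 80]) cube([76, 17, 949]);
translate([2010, 308, 80]) cube([76, 17, 949]);


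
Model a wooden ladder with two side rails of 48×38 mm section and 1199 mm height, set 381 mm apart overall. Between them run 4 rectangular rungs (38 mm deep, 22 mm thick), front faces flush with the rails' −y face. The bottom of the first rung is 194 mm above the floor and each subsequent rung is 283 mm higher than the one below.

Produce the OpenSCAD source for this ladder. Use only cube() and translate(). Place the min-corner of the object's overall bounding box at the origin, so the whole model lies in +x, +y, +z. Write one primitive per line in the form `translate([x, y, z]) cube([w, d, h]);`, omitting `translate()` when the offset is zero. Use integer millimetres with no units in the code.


cube([48, 38, 1199]);
translate([333, 0, 0]) cube([48, 38, 1199]);
translate([48, 0, 194]) cube([285, 38, 22]);
translate([48, 0, 477]) cube([285, 38, 22]);
translate([48, 0, 760]) cube([285, 38, 22]);
translate([48, 0, 1043]) cube([285, 38, 22]);


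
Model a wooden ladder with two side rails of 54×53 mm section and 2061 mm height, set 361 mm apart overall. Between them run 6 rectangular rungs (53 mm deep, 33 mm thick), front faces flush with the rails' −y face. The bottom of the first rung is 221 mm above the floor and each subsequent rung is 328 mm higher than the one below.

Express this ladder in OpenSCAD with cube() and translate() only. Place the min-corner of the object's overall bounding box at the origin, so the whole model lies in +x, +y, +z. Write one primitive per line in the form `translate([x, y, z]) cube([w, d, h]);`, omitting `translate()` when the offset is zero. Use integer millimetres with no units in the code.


cube([54, 53, 2061]);
translate([307, 0, 0]) cube([54, 53, 2061]);
translate([54, 0, 221]) cube([253, 53, 33]);
translate([54, 0, 549]) cube([253, 53, 33]);
translate([54, 0, 877]) cube([253, 53, 33]);
translate([54, 0, 1205]) cube([253, 53, 33]);
translate([54, 0, 1533]) cube([253, 53, 33]);
translate([54, 0, 1861]) cube([253, 53, 33]);


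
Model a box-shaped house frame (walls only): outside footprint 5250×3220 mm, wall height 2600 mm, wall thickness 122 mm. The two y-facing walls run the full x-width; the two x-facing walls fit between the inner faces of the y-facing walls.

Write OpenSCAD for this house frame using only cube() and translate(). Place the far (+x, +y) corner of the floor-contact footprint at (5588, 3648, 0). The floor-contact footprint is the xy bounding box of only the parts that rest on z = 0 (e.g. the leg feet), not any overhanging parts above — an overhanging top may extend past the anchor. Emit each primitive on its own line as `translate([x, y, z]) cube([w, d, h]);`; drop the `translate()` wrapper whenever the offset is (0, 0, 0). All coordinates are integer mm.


translate([338, 428, 0]) cube([5250, 122, 2600]);
translate([338, 3526, 0]) cube([5250, 122, 2600]);
translate([338, 550, 0]) cube([122, 2976, 2600]);
translate([5466, 550, 0]) cube([122, 2976, 2600]);


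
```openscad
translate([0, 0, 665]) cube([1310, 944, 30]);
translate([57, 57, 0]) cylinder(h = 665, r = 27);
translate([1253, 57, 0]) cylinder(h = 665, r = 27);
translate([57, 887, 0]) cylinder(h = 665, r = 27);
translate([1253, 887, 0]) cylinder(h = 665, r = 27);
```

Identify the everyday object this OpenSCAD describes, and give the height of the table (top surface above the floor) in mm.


A table. The table height is 695 mm.

A 1310×944×30 slab sits at z = 665 on four Ø54 mm round legs — a table. The top surface is at 665 + 30 = 695 mm.


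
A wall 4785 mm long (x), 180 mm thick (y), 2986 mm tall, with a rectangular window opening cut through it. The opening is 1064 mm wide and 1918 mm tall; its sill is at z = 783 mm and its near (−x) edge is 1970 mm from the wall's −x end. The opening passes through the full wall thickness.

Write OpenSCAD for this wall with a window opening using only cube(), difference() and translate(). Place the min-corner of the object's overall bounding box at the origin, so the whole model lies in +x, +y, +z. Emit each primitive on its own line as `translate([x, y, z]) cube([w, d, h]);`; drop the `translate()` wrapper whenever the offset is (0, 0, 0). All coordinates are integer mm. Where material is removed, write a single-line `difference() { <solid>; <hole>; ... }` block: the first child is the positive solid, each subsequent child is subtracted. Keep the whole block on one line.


difference() { cube([4785, 180, 2986]); translate([1970, 0, 783]) cube([1064, 180, 1918]); }


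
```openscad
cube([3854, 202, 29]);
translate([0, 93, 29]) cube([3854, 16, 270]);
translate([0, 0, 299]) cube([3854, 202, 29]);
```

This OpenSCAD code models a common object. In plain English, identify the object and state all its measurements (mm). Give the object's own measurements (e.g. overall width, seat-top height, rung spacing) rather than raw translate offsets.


An I-beam lying along x, 3854 mm long. Overall section height 328 mm. Two flanges 202 mm wide (y) and 29 mm thick, one on the floor and one at the top; a web 16 mm thick runs between them, centred on the flange width.


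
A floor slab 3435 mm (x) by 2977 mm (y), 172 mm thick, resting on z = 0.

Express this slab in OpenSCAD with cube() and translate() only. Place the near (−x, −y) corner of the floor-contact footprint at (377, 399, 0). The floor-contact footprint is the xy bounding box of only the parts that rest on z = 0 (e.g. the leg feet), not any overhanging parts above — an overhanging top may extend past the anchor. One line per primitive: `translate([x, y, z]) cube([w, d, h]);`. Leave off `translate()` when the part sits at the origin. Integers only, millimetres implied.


translate([377, 399, 0]) cube([3435, 2977, 172]);


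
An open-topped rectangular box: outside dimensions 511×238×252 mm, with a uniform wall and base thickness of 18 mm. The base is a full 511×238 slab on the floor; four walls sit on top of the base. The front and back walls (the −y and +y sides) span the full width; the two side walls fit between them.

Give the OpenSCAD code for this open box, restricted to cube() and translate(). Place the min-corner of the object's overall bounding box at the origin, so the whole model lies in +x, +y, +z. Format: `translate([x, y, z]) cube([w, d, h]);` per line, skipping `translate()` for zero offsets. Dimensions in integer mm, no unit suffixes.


cube([511, 238, 18]);
translate([0, 0, 18]) cube([511, 18, 234]);
translate([0, 220, 18]) cube([511, 18, 234]);
translate([0, 18, 18]) cube([18, 202, 234]);
translate([493, 18, 18]) cube([18, 202, 234]);


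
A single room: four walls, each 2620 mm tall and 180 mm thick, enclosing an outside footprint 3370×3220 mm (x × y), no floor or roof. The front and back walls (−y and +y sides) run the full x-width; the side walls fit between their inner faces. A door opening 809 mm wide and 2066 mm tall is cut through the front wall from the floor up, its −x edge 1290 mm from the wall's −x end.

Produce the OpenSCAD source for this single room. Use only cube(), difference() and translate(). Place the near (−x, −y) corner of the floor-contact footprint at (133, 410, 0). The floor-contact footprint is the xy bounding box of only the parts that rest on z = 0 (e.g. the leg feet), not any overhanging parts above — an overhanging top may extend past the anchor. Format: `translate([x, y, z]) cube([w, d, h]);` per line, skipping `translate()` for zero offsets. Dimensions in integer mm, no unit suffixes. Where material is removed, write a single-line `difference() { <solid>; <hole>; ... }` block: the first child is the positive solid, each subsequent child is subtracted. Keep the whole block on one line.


difference() { translate([133, 410, 0]) cube([3370, 180, 2620]); translate([1423, 410, 0]) cube([809, 180, 2066]); }
translate([133, 3450, 0]) cube([3370, 180, 2620]);
translate([133, 590, 0]) cube([180, 2860, 2620]);
translate([3323, 590, 0]) cube([180, 2860, 2620]);


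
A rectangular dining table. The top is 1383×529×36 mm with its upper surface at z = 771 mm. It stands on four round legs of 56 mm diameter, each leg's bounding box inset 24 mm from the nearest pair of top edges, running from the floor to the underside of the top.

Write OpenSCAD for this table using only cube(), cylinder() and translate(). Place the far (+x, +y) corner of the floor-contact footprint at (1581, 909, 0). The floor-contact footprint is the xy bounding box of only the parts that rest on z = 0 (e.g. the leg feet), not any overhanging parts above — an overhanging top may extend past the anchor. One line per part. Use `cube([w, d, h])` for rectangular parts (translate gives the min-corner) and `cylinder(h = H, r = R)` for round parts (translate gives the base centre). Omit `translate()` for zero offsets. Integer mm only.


translate([222, 404, 735]) cube([1383, 529, 36]);
translate([274, 456, 0]) cylinder(h = 735, r = 28);
translate([1553, 456, 0]) cylinder(h = 735, r = 28);
translate([274, 881, 0]) cylinder(h = 735, r = 28);
translate([1553, 881, 0]) cylinder(h = 735, r = 28);


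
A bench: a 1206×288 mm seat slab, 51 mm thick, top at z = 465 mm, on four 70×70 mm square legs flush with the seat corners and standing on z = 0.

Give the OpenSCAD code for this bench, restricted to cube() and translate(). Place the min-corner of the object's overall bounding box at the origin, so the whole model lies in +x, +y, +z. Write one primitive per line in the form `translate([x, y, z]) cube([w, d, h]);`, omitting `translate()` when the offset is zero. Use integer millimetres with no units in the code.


translate([0, 0, 414]) cube([1206, 288, 51]);
cube([70, 70, 414]);
translate([0, 218, 0]) cube([70, 70, 414]);
translate([1136, 0, 0]) cube([70, 70, 414]);
translate([1136, 218, 0]) cube([70, 70, 414]);


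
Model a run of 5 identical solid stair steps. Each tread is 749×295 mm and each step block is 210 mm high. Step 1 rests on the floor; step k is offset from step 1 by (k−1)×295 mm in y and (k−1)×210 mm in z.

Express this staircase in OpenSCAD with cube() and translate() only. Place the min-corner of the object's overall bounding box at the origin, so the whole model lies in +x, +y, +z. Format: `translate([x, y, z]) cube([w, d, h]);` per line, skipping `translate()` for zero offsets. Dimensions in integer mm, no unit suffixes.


cube([749, 295, 210]);
translate([0, 295, 210]) cube([749, 295, 210]);
translate([0, 590, 420]) cube([749, 295, 210]);
translate([0, 885, 630]) cube([749, 295, 210]);
translate([0, 1180, 840]) cube([749, 295, 210]);


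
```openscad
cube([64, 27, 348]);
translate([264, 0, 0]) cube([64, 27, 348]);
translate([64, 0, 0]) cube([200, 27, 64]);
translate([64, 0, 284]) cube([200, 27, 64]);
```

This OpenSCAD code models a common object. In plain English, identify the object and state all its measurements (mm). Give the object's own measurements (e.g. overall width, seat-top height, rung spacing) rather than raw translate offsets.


A rectangular picture frame lying in the x–z plane (depth along y). The opening is 200 mm wide (x) by 220 mm tall (z), surrounded by a border 64 mm wide on all four sides. The frame is 27 mm deep and is made of two full-height vertical stiles with two horizontal rails fitted between them.


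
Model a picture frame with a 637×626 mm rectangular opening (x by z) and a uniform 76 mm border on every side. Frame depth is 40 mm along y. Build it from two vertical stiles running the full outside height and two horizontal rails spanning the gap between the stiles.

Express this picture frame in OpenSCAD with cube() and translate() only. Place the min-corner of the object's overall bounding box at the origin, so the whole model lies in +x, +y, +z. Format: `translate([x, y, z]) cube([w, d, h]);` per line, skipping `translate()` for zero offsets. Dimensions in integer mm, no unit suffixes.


cube([76, 40, 778]);
translate([713, 0, 0]) cube([76, 40, 778]);
translate([76, 0, 0]) cube([637, 40, 76]);
translate([76, 0, 702]) cube([637, 40, 76]);


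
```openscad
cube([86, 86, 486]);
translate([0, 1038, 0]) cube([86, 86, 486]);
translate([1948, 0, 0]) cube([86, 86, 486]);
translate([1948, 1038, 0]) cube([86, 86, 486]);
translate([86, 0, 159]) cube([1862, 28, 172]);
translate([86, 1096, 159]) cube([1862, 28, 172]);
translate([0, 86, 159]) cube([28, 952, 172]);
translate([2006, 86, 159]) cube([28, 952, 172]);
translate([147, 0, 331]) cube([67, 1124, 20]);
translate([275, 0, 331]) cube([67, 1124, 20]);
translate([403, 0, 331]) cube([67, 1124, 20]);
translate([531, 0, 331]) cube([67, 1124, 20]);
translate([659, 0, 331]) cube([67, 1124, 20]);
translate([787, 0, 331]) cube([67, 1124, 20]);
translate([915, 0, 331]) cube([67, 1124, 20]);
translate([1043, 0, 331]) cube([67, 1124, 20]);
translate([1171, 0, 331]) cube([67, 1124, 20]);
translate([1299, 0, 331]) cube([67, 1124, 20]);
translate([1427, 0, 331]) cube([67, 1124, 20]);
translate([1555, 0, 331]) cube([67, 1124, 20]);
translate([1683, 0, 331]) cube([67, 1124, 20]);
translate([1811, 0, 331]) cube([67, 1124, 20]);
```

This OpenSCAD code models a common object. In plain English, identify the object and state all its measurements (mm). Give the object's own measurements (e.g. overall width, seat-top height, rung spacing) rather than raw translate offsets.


A bed frame 2034 mm long (x) by 1124 mm wide (y). Four 86×86 mm corner posts, 486 mm tall, at the corners of the footprint. Four rails of 28 mm thickness and 172 mm height run between adjacent posts with their undersides at z = 159 mm, their outer faces flush with the outside of the frame (the two x-running rails run between the posts' inner faces; the two y-running rails run between the posts' inner faces). 14 slats, each 67 mm wide (x) and 20 mm thick, lie across the top of the two x-running rails, running the full 1124 mm width of the frame in y; along x they sit between the end posts with a 61 mm gap after the −x posts and between neighbouring slats, leaving 70 mm before the +x posts.


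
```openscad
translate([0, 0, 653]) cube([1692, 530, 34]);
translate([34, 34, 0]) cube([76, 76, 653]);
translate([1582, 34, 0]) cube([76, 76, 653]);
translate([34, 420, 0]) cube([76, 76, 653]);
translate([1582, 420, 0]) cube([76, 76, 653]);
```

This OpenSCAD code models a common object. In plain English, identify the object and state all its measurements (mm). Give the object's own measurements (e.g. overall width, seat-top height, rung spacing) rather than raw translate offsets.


A table: top 1692 mm (x) × 530 mm (y), 34 mm thick, upper face at z = 687 mm, on four 76×76 mm square legs, each inset 34 mm from the nearest pair of top edges from z = 0 to the bottom of the top.


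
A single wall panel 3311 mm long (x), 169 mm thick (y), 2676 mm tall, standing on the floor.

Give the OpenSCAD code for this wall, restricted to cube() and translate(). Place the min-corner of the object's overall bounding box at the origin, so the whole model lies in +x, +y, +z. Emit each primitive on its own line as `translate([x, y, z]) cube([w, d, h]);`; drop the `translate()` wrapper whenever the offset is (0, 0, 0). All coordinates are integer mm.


cube([3311, 169, 2676]);


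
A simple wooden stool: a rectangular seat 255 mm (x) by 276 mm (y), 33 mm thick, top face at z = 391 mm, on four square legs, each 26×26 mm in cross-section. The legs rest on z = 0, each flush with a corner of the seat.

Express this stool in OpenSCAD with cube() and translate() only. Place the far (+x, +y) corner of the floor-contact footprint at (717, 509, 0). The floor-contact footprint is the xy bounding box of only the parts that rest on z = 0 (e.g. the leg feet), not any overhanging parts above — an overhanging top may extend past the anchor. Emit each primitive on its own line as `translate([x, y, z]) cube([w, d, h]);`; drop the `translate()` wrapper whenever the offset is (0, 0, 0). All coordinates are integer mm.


translate([462, 233, 358]) cube([255, 276, 33]);
translate([462, 233, 0]) cube([26, 26, 358]);
translate([691, 233, 0]) cube([26, 26, 358]);
translate([462, 483, 0]) cube([26, 26, 358]);
translate([691, 483, 0]) cube([26, 26, 358]);


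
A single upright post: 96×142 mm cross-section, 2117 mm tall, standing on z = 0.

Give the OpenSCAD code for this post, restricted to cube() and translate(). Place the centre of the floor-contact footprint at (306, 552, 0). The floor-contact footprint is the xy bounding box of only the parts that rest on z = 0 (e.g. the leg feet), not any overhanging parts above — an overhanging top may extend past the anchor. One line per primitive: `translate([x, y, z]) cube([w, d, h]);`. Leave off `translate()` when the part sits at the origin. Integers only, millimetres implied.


translate([258, 481, 0]) cube([96, 142, 2117]);


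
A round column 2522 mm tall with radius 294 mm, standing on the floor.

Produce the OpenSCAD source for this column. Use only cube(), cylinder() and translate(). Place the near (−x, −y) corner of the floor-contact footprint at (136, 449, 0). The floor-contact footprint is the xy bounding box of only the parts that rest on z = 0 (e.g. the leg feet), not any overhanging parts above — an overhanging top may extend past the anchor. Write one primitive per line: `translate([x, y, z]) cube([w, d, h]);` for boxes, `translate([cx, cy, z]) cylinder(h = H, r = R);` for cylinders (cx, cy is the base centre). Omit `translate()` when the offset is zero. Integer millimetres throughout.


translate([430, 743, 0]) cylinder(h = 2522, r = 294);


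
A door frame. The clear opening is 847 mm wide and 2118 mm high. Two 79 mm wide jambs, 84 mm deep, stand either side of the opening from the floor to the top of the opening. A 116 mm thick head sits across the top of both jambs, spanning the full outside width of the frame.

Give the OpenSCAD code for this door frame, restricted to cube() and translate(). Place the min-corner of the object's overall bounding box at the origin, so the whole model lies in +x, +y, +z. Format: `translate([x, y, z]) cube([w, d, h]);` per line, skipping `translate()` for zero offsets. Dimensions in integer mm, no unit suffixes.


cube([79, 84, 2118]);
translate([926, 0, 0]) cube([79, 84, 2118]);
translate([0, 0, 2118]) cube([1005, 84, 116]);


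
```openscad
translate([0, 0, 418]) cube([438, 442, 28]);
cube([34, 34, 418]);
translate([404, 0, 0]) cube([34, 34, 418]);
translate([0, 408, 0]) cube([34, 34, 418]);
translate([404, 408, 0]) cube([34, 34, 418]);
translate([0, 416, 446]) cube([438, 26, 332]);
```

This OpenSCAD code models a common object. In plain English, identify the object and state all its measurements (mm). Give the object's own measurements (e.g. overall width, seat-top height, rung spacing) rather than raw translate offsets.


A chair. The seat is a 438×442×28 mm slab with its top at z = 446 mm, on four 34×34 mm corner legs (flush with the seat edges, standing on z = 0). A flat backrest 26 mm thick, 332 mm tall, spans the full seat width and rises from the seat top along its +y edge, rear face flush with the rear of the seat.


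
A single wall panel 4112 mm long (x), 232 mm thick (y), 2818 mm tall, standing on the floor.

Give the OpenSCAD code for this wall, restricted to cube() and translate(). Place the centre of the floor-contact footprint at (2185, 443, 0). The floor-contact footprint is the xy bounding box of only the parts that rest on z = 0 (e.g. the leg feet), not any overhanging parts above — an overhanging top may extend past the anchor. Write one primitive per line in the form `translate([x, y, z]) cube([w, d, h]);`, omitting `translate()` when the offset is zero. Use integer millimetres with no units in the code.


translate([129, 327, 0]) cube([4112, 232, 2818]);


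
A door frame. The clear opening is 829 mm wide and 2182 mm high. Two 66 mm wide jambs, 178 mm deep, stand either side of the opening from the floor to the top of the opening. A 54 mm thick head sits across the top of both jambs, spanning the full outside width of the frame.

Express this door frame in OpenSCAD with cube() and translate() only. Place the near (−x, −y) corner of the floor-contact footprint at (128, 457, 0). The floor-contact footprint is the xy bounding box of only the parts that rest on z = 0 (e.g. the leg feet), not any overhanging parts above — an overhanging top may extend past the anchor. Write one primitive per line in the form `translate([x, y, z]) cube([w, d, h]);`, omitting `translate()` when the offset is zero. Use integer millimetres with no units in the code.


translate([128, 457, 0]) cube([66, 178, 2182]);
translate([1023, 457, 0]) cube([66, 178, 2182]);
translate([128, 457, 2182]) cube([961, 178, 54]);


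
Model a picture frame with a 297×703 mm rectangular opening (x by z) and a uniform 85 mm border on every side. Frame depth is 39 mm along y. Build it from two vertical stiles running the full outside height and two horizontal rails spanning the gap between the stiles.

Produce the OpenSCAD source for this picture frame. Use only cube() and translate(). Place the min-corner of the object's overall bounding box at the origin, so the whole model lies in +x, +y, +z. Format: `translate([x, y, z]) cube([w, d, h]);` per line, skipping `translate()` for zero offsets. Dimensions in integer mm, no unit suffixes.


cube([85, 39, 873]);
translate([382, 0, 0]) cube([85, 39, 873]);
translate([85, 0, 0]) cube([297, 39, 85]);
translate([85, 0, 788]) cube([297, 39, 85]);


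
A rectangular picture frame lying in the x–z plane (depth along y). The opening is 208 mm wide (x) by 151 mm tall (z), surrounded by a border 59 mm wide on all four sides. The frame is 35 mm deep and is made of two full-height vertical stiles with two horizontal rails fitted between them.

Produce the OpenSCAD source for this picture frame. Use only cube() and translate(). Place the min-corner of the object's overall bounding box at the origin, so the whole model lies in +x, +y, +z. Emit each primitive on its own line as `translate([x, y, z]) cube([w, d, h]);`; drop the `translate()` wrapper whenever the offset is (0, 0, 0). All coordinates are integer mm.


cube([59, 35, 269]);
translate([267, 0, 0]) cube([59, 35, 269]);
translate([59, 0, 0]) cube([208, 35, 59]);
translate([59, 0, 210]) cube([208, 35, 59]);


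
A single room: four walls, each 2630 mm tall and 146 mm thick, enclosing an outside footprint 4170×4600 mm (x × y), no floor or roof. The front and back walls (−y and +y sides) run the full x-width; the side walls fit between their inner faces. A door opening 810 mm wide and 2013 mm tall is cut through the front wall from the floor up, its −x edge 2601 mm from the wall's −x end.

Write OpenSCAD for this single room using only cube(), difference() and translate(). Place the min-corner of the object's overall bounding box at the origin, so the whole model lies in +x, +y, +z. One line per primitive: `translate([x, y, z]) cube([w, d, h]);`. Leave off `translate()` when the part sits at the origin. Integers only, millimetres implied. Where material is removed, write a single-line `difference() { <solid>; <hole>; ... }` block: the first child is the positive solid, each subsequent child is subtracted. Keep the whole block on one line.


difference() { cube([4170, 146, 2630]); translate([2601, 0, 0]) cube([810, 146, 2013]); }
translate([0, 4454, 0]) cube([4170, 146, 2630]);
translate([0, 146, 0]) cube([146, 4308, 2630]);
translate([4024, 146, 0]) cube([146, 4308, 2630]);


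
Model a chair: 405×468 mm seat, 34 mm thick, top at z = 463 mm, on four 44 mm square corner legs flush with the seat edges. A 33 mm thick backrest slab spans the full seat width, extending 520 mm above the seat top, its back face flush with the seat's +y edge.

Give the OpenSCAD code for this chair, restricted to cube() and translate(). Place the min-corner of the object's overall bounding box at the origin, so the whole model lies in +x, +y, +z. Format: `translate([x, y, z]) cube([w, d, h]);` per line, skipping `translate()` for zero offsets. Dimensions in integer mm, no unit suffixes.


translate([0, 0, 429]) cube([405, 468, 34]);
cube([44, 44, 429]);
translate([361, 0, 0]) cube([44, 44, 429]);
translate([0, 424, 0]) cube([44, 44, 429]);
translate([361, 424, 0]) cube([44, 44, 429]);
translate([0, 435, 463]) cube([405, 33, 520]);


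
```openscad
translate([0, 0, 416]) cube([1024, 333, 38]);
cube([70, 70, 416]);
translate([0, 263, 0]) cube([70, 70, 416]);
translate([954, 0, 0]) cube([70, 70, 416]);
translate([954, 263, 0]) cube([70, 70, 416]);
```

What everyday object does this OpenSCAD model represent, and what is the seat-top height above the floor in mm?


A bench. The seat-top height is 454 mm.

A long slab on four corner posts — a bench. The slab sits at z = 416 with thickness 38, so the top is 416 + 38 = 454 mm.


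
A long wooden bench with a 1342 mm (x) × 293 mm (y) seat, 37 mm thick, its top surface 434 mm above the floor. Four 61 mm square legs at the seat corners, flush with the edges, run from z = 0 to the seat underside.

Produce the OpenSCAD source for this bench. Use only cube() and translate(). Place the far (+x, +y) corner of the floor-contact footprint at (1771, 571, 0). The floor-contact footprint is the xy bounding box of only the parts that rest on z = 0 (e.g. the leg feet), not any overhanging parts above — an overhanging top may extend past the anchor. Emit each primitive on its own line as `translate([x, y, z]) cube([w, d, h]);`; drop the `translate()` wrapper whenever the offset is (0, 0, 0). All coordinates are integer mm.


translate([429, 278, 397]) cube([1342, 293, 37]);
translate([429, 278, 0]) cube([61, 61, 397]);
translate([429, 510, 0]) cube([61, 61, 397]);
translate([1710, 278, 0]) cube([61, 61, 397]);
translate([1710, 510, 0]) cube([61, 61, 397]);


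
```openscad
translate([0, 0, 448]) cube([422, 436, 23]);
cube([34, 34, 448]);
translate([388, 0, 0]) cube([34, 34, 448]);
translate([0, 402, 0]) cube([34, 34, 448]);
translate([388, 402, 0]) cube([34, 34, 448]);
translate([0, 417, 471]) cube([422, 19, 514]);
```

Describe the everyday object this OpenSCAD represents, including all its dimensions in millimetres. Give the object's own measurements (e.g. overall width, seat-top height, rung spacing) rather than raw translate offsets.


A chair. The seat is a 422×436×23 mm slab with its top at z = 471 mm, on four 34×34 mm corner legs (flush with the seat edges, standing on z = 0). A flat backrest 19 mm thick, 514 mm tall, spans the full seat width and rises from the seat top along its +y edge, rear face flush with the rear of the seat.


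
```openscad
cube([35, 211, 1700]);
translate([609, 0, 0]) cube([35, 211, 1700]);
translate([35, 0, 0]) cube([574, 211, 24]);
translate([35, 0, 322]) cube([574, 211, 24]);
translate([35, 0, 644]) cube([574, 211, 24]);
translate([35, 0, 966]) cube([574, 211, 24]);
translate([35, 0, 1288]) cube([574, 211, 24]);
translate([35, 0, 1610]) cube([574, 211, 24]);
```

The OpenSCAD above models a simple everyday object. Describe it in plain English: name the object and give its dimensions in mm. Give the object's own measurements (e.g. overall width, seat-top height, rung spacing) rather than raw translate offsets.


An open bookshelf. Two side panels, each 35 mm thick, 211 mm deep and 1700 mm tall, stand 644 mm apart (outside-to-outside). Between them sit 6 shelves, each 24 mm thick and 211 mm deep, spanning the full gap between the sides. The bottom shelf rests on the floor (its underside at z = 0) and the clear gap between one shelf's top and the next shelf's underside is 298 mm.


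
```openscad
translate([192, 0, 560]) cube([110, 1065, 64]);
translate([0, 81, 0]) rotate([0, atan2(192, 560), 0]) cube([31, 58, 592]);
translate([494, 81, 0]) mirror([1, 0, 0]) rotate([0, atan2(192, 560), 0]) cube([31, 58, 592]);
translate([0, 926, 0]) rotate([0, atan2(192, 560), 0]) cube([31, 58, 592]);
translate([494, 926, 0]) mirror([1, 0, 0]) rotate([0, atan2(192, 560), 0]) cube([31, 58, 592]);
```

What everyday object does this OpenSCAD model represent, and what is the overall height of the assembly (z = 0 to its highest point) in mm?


A sawhorse. The overall height is 624 mm.

A beam across two mirrored pairs of raked legs — a sawhorse. The beam's underside is at z = 560 (matching the legs' vertical rise in atan2(192, 560)) and the beam is 64 mm tall, so its top is at 560 + 64 = 624 mm. The raked legs top out at the beam's underside, so that is the highest point.


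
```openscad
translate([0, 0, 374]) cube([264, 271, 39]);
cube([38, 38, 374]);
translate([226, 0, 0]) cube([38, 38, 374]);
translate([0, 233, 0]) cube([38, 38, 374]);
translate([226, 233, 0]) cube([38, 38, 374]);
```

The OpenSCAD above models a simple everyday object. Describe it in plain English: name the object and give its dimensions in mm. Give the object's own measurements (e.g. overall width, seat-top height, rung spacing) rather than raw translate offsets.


A four-legged stool. The seat is a 264×271×39 mm slab whose top surface is at z = 413 mm; four square legs, each 38×38 mm in cross-section, run from the floor (z = 0) to the underside of the seat, each flush with a corner of the seat.


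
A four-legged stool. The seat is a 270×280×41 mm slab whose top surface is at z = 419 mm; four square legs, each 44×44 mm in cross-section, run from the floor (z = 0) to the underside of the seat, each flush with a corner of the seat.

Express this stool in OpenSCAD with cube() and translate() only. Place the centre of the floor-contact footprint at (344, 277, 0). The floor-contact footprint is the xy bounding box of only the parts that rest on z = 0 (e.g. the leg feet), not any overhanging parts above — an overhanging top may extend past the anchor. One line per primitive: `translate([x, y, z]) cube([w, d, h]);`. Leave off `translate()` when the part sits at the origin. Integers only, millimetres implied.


translate([209, 137, 378]) cube([270, 280, 41]);
translate([209, 137, 0]) cube([44, 44, 378]);
translate([435, 137, 0]) cube([44, 44, 378]);
translate([209, 373, 0]) cube([44, 44, 378]);
translate([435, 373, 0]) cube([44, 44, 378]);


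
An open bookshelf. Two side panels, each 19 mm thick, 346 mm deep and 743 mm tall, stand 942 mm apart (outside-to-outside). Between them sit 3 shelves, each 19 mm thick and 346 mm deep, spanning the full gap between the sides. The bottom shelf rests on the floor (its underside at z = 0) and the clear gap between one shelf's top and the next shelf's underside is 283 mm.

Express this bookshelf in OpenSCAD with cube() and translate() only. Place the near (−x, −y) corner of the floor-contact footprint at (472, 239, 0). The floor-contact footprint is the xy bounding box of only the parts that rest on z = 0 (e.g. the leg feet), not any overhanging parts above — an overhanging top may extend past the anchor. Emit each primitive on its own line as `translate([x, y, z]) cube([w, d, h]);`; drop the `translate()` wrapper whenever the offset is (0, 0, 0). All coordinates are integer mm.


translate([472, 239, 0]) cube([19, 346, 743]);
translate([1395, 239, 0]) cube([19, 346, 743]);
translate([491, 239, 0]) cube([904, 346, 19]);
translate([491, 239, 302]) cube([904, 346, 19]);
translate([491, 239, 604]) cube([904, 346, 19]);


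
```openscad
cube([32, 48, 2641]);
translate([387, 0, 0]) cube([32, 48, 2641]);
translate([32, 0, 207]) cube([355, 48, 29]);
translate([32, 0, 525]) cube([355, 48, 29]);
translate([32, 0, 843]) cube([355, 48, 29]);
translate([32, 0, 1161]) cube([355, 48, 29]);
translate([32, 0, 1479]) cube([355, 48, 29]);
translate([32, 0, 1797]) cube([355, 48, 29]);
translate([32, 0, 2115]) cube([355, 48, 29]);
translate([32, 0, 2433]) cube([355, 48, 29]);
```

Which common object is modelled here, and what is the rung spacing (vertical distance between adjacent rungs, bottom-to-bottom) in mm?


A ladder. The rung spacing is 318 mm.

Two tall 32×48 posts with 8 short bars between them — a ladder. Adjacent rungs sit at z = 207 and z = 525, so the spacing is 525 − 207 = 318 mm.


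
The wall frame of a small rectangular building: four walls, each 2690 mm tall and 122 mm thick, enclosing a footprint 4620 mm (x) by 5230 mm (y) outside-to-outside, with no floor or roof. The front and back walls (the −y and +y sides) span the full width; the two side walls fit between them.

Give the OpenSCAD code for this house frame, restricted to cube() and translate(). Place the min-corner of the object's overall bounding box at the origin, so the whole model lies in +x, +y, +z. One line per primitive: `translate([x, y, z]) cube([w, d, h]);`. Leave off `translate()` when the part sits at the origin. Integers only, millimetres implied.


cube([4620, 122, 2690]);
translate([0, 5108, 0]) cube([4620, 122, 2690]);
translate([0, 122, 0]) cube([122, 4986, 2690]);
translate([4498, 122, 0]) cube([122, 4986, 2690]);


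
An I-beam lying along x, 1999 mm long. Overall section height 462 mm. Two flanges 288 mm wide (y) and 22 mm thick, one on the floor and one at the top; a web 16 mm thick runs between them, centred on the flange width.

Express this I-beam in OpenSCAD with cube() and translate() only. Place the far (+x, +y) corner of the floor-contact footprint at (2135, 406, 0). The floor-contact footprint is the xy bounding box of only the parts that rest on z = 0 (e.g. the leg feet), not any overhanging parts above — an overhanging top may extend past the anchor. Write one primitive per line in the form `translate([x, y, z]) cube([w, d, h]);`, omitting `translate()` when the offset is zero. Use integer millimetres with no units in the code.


translate([136, 118, 0]) cube([1999, 288, 22]);
translate([136, 254, 22]) cube([1999, 16, 418]);
translate([136, 118, 440]) cube([1999, 288, 22]);


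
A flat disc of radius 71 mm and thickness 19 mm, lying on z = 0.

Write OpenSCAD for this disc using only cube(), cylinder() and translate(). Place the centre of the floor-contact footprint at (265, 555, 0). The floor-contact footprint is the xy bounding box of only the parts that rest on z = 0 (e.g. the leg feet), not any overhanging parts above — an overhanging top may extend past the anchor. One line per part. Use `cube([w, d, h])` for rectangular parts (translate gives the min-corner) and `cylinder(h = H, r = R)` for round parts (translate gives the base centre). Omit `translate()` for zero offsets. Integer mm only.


translate([265, 555, 0]) cylinder(h = 19, r = 71);
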